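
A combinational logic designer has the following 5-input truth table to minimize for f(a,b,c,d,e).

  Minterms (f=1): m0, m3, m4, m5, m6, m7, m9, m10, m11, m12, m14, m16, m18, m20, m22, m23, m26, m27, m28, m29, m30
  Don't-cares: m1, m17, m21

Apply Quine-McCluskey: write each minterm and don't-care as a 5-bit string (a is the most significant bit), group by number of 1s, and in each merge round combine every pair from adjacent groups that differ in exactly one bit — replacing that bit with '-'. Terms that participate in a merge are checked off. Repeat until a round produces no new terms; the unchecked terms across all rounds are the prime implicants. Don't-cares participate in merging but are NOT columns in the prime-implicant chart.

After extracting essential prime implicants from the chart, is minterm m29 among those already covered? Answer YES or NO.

size-2^0 implicants → 00000(✓)  00001(✓)  00011(✓)  00100(✓)  00101(✓)  00110(✓)  00111(✓)  01001(✓)  01010(✓)  01011(✓)  01100(✓)  01110(✓)  10000(✓)  10001(✓)  10010(✓)  10100(✓)  10101(✓)  10110(✓)  10111(✓)  11010(✓)  11011(✓)  11100(✓)  11101(✓)  11110(✓)
size-2^1 implicants → -0000(✓)  -0001(✓)  -0100(✓)  -0101(✓)  -0110(✓)  -0111(✓)  -1010(✓)  -1011(✓)  -1100(✓)  -1110(✓)  0-001(✓)  0-011(✓)  0-100(✓)  0-110(✓)  00-00(✓)  00-01(✓)  00-11(✓)  000-1(✓)  0000-(✓)  001-0(✓)  001-1(✓)  0010-(✓)  0011-(✓)  01-10(✓)  010-1(✓)  0101-(✓)  011-0(✓)  1-010(✓)  1-100(✓)  1-101(✓)  1-110(✓)  10-00(✓)  10-01(✓)  10-10(✓)  100-0(✓)  1000-(✓)  101-0(✓)  101-1(✓)  1010-(✓)  1011-(✓)  11-10(✓)  1101-(✓)  111-0(✓)  1110-(✓)
size-2^2 implicants → --100(✓)  --110(✓)  -0-00(✓)  -0-01(✓)  -000-(✓)  -01-0(✓)  -01-1(✓)  -010-(✓)  -011-(✓)  -1-10  -101-  -11-0(✓)  0-0-1  0-1-0(✓)  00--1  00-0-(✓)  001--(✓)  1--10  1-1-0(✓)  1-10-  10--0  10-0-(✓)  101--(✓)
size-2^3 implicants → --1-0  -0-0-  -01--
Unchecked terms (primes): --1-0, -0-0-, -01--, -1-10, -101-, 0-0-1, 00--1, 1--10, 1-10-, 10--0
Minterm coverage:
  m0 ⊆ -0-0- [E]
  m3 ⊆ 0-0-1,00--1
  m4 ⊆ --1-0,-0-0-,-01--
  m5 ⊆ -0-0-,-01--,00--1
  m6 ⊆ --1-0,-01--
  m7 ⊆ -01--,00--1
  m9 ⊆ 0-0-1 [E]
  m10 ⊆ -1-10,-101-
  m11 ⊆ -101-,0-0-1
  m12 ⊆ --1-0 [E]
  m14 ⊆ --1-0,-1-10
  m16 ⊆ -0-0-,10--0
  m18 ⊆ 1--10,10--0
  m20 ⊆ --1-0,-0-0-,-01--,1-10-,10--0
  m22 ⊆ --1-0,-01--,1--10,10--0
  m23 ⊆ -01-- [E]
  m26 ⊆ -1-10,-101-,1--10
  m27 ⊆ -101- [E]
  m28 ⊆ --1-0,1-10-
  m29 ⊆ 1-10- [E]
  m30 ⊆ --1-0,-1-10,1--10
E = {--1-0, -0-0-, -01--, -101-, 0-0-1, 1-10-}

YES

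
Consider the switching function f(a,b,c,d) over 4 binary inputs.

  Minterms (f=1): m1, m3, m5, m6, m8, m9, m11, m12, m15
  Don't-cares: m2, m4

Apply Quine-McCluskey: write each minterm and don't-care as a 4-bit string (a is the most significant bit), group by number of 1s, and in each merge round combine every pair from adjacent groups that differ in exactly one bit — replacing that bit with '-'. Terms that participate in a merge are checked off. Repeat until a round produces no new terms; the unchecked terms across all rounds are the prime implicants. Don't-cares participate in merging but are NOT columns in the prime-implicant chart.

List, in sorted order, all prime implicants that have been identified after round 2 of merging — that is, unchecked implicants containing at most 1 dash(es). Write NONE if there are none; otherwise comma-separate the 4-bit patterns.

size-2^0 implicants → 0001(✓)  0010(✓)  0011(✓)  0100(✓)  0101(✓)  0110(✓)  1000(✓)  1001(✓)  1011(✓)  1100(✓)  1111(✓)
size-2^1 implicants → -001(✓)  -011(✓)  -100  0-01  0-10  00-1(✓)  001-  01-0  010-  1-00  1-11  10-1(✓)  100-
size-2^2 implicants → -0-1
Unchecked terms (primes): -0-1, -100, 0-01, 0-10, 001-, 01-0, 010-, 1-00, 1-11, 100-

-100, 0-01, 0-10, 001-, 01-0, 010-, 1-00, 1-11, 100-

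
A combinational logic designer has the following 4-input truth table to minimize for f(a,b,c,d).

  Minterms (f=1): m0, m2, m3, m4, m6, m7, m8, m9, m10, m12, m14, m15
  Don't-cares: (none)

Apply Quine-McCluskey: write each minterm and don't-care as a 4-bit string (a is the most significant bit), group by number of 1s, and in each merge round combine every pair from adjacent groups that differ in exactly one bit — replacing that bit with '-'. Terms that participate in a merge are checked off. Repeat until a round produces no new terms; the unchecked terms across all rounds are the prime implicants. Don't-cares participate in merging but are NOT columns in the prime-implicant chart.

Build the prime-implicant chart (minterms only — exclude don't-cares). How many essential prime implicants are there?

4

[col 0] 0000*, 0010*, 0011*, 0100*, 0110*, 0111*, 1000*, 1001*, 1010*, 1100*, 1110*, 1111*
[col 1] -000*, -010*, -100*, -110*, -111*, 0-00*, 0-10*, 0-11*, 00-0*, 001-*, 01-0*, 011-*, 1-00*, 1-10*, 10-0*, 100-, 11-0*, 111-*
[col 2] --00*, --10*, -0-0*, -1-0*, -11-, 0--0*, 0-1-, 1--0*
[col 3] ---0
Prime implicants: ---0, -11-, 0-1-, 100-
PI chart (minterm → PIs covering it):
  0 | ---0  (sole → essential)
  2 | ---0,0-1-
  3 | 0-1-  (sole → essential)
  4 | ---0  (sole → essential)
  6 | ---0,-11-,0-1-
  7 | -11-,0-1-
  8 | ---0,100-
  9 | 100-  (sole → essential)
  10 | ---0  (sole → essential)
  12 | ---0  (sole → essential)
  14 | ---0,-11-
  15 | -11-  (sole → essential)
Essential prime implicants: ---0, -11-, 0-1-, 100-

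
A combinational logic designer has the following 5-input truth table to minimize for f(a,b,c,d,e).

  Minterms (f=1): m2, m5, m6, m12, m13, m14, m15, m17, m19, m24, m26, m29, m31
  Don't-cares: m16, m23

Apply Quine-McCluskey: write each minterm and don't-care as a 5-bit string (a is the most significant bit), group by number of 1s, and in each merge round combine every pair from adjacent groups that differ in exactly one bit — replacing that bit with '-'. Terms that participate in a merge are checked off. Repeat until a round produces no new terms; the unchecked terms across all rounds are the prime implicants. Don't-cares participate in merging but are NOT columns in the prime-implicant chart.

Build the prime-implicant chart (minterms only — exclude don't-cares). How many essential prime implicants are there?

size-2^0 implicants → 00010(✓)  00101(✓)  00110(✓)  01100(✓)  01101(✓)  01110(✓)  01111(✓)  10000(✓)  10001(✓)  10011(✓)  10111(✓)  11000(✓)  11010(✓)  11101(✓)  11111(✓)
size-2^1 implicants → -1101(✓)  -1111(✓)  0-101  0-110  00-10  011-0(✓)  011-1(✓)  0110-(✓)  0111-(✓)  1-000  1-111  10-11  100-1  1000-  110-0  111-1(✓)
size-2^2 implicants → -11-1  011--
Unchecked terms (primes): -11-1, 0-101, 0-110, 00-10, 011--, 1-000, 1-111, 10-11, 100-1, 1000-, 110-0
Minterm coverage:
  m2 ⊆ 00-10 [E]
  m5 ⊆ 0-101 [E]
  m6 ⊆ 0-110,00-10
  m12 ⊆ 011-- [E]
  m13 ⊆ -11-1,0-101,011--
  m14 ⊆ 0-110,011--
  m15 ⊆ -11-1,011--
  m17 ⊆ 100-1,1000-
  m19 ⊆ 10-11,100-1
  m24 ⊆ 1-000,110-0
  m26 ⊆ 110-0 [E]
  m29 ⊆ -11-1 [E]
  m31 ⊆ -11-1,1-111
E = {-11-1, 0-101, 00-10, 011--, 110-0}

5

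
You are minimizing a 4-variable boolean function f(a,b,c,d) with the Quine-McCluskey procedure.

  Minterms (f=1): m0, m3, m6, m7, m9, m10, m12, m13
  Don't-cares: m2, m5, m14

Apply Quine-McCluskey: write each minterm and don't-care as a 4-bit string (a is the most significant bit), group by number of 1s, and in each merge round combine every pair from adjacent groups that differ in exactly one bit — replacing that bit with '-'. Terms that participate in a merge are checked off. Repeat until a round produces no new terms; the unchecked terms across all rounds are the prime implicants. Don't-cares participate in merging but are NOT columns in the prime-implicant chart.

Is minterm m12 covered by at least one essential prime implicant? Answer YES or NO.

NO

Round 0: 0000✓ 0010✓ 0011✓ 0101✓ 0110✓ 0111✓ 1001✓ 1010✓ 1100✓ 1101✓ 1110✓
Round 1: -010✓ -101 -110✓ 0-10✓ 0-11✓ 00-0 001-✓ 01-1 011-✓ 1-01 1-10✓ 11-0 110-
Round 2: --10 0-1-
PIs = {--10, -101, 0-1-, 00-0, 01-1, 1-01, 11-0, 110-}
Coverage chart:
  m0: 00-0 ←essential
  m3: 0-1- ←essential
  m6: --10,0-1-
  m7: 0-1-,01-1
  m9: 1-01 ←essential
  m10: --10 ←essential
  m12: 11-0,110-
  m13: -101,1-01,110-
Essential: --10, 0-1-, 00-0, 1-01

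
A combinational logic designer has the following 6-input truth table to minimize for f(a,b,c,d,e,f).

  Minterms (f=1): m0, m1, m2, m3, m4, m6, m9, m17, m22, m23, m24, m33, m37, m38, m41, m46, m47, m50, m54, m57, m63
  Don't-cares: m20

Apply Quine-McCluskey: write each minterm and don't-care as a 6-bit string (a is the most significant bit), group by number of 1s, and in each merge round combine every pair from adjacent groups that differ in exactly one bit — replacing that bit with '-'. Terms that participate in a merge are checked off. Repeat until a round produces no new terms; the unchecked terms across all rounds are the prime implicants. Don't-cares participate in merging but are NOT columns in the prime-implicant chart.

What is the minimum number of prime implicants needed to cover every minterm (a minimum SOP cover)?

11

[col 0] 000000*, 000001*, 000010*, 000011*, 000100*, 000110*, 001001*, 010001*, 010100*, 010110*, 010111*, 011000, 100001*, 100101*, 100110*, 101001*, 101110*, 101111*, 110010*, 110110*, 111001*, 111111*
[col 1] -00001*, -00110*, -01001*, -10110*, 0-0001, 0-0100*, 0-0110*, 00-001*, 000-00*, 000-10*, 0000-0*, 0000-1*, 00000-*, 00001-*, 0001-0*, 0101-0*, 01011-, 1-0110*, 1-1001, 1-1111, 10-001*, 10-110, 100-01, 10111-, 110-10
[col 2] --0110, -0-001, 0-01-0, 000--0, 0000--
Prime implicants: --0110, -0-001, 0-0001, 0-01-0, 000--0, 0000--, 01011-, 011000, 1-1001, 1-1111, 10-110, 100-01, 10111-, 110-10
PI chart (minterm → PIs covering it):
  0 | 000--0,0000--
  1 | -0-001,0-0001,0000--
  2 | 000--0,0000--
  3 | 0000--  (sole → essential)
  4 | 0-01-0,000--0
  6 | --0110,0-01-0,000--0
  9 | -0-001  (sole → essential)
  17 | 0-0001  (sole → essential)
  22 | --0110,0-01-0,01011-
  23 | 01011-  (sole → essential)
  24 | 011000  (sole → essential)
  33 | -0-001,100-01
  37 | 100-01  (sole → essential)
  38 | --0110,10-110
  41 | -0-001,1-1001
  46 | 10-110,10111-
  47 | 1-1111,10111-
  50 | 110-10  (sole → essential)
  54 | --0110,110-10
  57 | 1-1001  (sole → essential)
  63 | 1-1111  (sole → essential)
Essential prime implicants: -0-001, 0-0001, 0000--, 01011-, 011000, 1-1001, 1-1111, 100-01, 110-10
Petrick residual → 0-01-0, 10-110
Minimum SOP uses 11 PIs: b'd'e'f + a'c'd'e'f + a'c'df' + a'b'c'd' + a'bc'de + a'bcd'e'f' + acd'e'f + acdef + ab'def' + ab'c'e'f + abc'ef'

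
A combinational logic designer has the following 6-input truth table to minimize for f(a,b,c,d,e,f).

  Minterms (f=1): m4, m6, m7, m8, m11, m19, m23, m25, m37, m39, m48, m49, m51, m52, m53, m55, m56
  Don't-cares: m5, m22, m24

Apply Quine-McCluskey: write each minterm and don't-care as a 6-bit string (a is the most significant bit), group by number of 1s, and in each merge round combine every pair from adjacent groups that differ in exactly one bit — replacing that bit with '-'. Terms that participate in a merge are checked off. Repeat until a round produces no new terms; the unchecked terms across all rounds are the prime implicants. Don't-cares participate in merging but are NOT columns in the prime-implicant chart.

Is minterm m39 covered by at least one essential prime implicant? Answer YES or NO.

Round 0: 000100✓ 000101✓ 000110✓ 000111✓ 001000✓ 001011 010011✓ 010110✓ 010111✓ 011000✓ 011001✓ 100101✓ 100111✓ 110000✓ 110001✓ 110011✓ 110100✓ 110101✓ 110111✓ 111000✓
Round 1: -00101✓ -00111✓ -10011✓ -10111✓ -11000 0-0110✓ 0-0111✓ 0-1000 0001-0✓ 0001-1✓ 00010-✓ 00011-✓ 010-11✓ 01011-✓ 01100- 1-0101✓ 1-0111✓ 1001-1✓ 11-000 110-00✓ 110-01✓ 110-11✓ 1100-1✓ 11000-✓ 1101-1✓ 11010-✓
Round 2: --0111 -001-1 -10-11 0-011- 0001-- 1-01-1 110--1 110-0-
PIs = {--0111, -001-1, -10-11, -11000, 0-011-, 0-1000, 0001--, 001011, 01100-, 1-01-1, 11-000, 110--1, 110-0-}
Coverage chart:
  m4: 0001-- ←essential
  m6: 0-011-,0001--
  m7: --0111,-001-1,0-011-,0001--
  m8: 0-1000 ←essential
  m11: 001011 ←essential
  m19: -10-11 ←essential
  m23: --0111,-10-11,0-011-
  m25: 01100- ←essential
  m37: -001-1,1-01-1
  m39: --0111,-001-1,1-01-1
  m48: 11-000,110-0-
  m49: 110--1,110-0-
  m51: -10-11,110--1
  m52: 110-0- ←essential
  m53: 1-01-1,110--1,110-0-
  m55: --0111,-10-11,1-01-1,110--1
  m56: -11000,11-000
Essential: -10-11, 0-1000, 0001--, 001011, 01100-, 110-0-

NO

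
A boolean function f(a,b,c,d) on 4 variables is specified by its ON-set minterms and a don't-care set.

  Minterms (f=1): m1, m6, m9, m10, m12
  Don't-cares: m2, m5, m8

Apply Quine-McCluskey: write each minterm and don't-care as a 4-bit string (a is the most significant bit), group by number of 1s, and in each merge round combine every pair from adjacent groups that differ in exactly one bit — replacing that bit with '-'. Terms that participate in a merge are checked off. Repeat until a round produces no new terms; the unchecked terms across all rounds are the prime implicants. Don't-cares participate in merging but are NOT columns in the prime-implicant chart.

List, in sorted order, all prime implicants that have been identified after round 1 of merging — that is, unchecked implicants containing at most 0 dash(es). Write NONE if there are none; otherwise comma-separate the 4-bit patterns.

size-2^0 implicants → 0001(✓)  0010(✓)  0101(✓)  0110(✓)  1000(✓)  1001(✓)  1010(✓)  1100(✓)
size-2^1 implicants → -001  -010  0-01  0-10  1-00  10-0  100-
Unchecked terms (primes): -001, -010, 0-01, 0-10, 1-00, 10-0, 100-

NONE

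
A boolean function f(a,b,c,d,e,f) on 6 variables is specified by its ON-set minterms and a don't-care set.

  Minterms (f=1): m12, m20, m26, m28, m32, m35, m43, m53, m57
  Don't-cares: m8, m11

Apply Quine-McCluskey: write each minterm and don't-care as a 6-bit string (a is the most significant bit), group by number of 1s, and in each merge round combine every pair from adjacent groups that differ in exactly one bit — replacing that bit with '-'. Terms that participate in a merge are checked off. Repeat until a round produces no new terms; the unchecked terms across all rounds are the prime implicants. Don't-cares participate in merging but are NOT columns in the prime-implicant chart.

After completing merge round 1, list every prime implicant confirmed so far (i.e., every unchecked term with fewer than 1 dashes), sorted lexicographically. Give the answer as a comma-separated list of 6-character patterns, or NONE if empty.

011010, 100000, 110101, 111001

[col 0] 001000*, 001011*, 001100*, 010100*, 011010, 011100*, 100000, 100011*, 101011*, 110101, 111001
[col 1] -01011, 0-1100, 001-00, 01-100, 10-011
Prime implicants: -01011, 0-1100, 001-00, 01-100, 011010, 10-011, 100000, 110101, 111001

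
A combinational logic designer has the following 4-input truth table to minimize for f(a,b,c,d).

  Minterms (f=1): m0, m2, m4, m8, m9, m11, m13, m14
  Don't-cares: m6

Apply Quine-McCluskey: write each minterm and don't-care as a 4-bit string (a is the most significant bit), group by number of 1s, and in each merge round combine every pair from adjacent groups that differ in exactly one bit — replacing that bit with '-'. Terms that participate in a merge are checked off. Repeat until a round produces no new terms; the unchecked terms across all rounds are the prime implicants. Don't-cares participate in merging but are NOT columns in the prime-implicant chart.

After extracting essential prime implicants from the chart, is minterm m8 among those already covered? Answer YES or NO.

Round 0: 0000✓ 0010✓ 0100✓ 0110✓ 1000✓ 1001✓ 1011✓ 1101✓ 1110✓
Round 1: -000 -110 0-00✓ 0-10✓ 00-0✓ 01-0✓ 1-01 10-1 100-
Round 2: 0--0
PIs = {-000, -110, 0--0, 1-01, 10-1, 100-}
Coverage chart:
  m0: -000,0--0
  m2: 0--0 ←essential
  m4: 0--0 ←essential
  m8: -000,100-
  m9: 1-01,10-1,100-
  m11: 10-1 ←essential
  m13: 1-01 ←essential
  m14: -110 ←essential
Essential: -110, 0--0, 1-01, 10-1

NO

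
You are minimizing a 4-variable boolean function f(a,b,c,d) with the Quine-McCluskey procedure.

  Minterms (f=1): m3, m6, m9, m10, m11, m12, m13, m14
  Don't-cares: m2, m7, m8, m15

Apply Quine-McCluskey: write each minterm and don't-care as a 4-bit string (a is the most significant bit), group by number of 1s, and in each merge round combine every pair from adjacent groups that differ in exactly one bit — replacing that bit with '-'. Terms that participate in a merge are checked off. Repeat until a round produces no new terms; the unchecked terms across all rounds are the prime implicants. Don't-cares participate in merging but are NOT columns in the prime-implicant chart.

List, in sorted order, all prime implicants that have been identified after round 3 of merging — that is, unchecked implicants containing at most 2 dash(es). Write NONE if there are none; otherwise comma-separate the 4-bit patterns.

Round 0: 0010✓ 0011✓ 0110✓ 0111✓ 1000✓ 1001✓ 1010✓ 1011✓ 1100✓ 1101✓ 1110✓ 1111✓
Round 1: -010✓ -011✓ -110✓ -111✓ 0-10✓ 0-11✓ 001-✓ 011-✓ 1-00✓ 1-01✓ 1-10✓ 1-11✓ 10-0✓ 10-1✓ 100-✓ 101-✓ 11-0✓ 11-1✓ 110-✓ 111-✓
Round 2: --10✓ --11✓ -01-✓ -11-✓ 0-1-✓ 1--0✓ 1--1✓ 1-0-✓ 1-1-✓ 10--✓ 11--✓
Round 3: --1- 1---
PIs = {--1-, 1---}

NONE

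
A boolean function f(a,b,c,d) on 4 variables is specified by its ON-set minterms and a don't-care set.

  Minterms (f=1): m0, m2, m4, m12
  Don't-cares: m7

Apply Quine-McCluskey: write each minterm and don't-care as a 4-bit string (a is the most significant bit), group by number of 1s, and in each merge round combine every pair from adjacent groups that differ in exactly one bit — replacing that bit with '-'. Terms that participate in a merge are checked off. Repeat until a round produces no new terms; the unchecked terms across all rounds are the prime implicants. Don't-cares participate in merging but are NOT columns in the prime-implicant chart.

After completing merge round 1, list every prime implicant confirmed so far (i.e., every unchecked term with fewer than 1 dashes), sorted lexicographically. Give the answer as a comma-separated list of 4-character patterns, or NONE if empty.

Round 0: 0000✓ 0010✓ 0100✓ 0111 1100✓
Round 1: -100 0-00 00-0
PIs = {-100, 0-00, 00-0, 0111}

0111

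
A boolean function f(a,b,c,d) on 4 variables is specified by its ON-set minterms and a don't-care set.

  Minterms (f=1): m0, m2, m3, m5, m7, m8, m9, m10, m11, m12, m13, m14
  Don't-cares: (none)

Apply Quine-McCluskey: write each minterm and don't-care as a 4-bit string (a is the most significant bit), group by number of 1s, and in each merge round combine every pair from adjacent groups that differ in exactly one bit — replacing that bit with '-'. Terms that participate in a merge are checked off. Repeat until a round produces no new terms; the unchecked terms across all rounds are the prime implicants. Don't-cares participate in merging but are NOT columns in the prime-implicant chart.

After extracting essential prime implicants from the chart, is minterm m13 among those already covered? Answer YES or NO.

NO

[col 0] 0000*, 0010*, 0011*, 0101*, 0111*, 1000*, 1001*, 1010*, 1011*, 1100*, 1101*, 1110*
[col 1] -000*, -010*, -011*, -101, 0-11, 00-0*, 001-*, 01-1, 1-00*, 1-01*, 1-10*, 10-0*, 10-1*, 100-*, 101-*, 11-0*, 110-*
[col 2] -0-0, -01-, 1--0, 1-0-, 10--
Prime implicants: -0-0, -01-, -101, 0-11, 01-1, 1--0, 1-0-, 10--
PI chart (minterm → PIs covering it):
  0 | -0-0  (sole → essential)
  2 | -0-0,-01-
  3 | -01-,0-11
  5 | -101,01-1
  7 | 0-11,01-1
  8 | -0-0,1--0,1-0-,10--
  9 | 1-0-,10--
  10 | -0-0,-01-,1--0,10--
  11 | -01-,10--
  12 | 1--0,1-0-
  13 | -101,1-0-
  14 | 1--0  (sole → essential)
Essential prime implicants: -0-0, 1--0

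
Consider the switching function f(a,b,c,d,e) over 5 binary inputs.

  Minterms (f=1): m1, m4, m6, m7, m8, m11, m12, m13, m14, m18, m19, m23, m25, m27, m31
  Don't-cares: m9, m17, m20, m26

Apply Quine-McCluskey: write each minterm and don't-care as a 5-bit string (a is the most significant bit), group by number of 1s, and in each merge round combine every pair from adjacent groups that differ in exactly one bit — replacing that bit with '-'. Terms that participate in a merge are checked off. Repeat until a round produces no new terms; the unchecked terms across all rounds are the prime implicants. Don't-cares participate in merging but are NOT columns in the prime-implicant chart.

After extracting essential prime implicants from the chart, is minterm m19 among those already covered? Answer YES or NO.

Round 0: 00001✓ 00100✓ 00110✓ 00111✓ 01000✓ 01001✓ 01011✓ 01100✓ 01101✓ 01110✓ 10001✓ 10010✓ 10011✓ 10100✓ 10111✓ 11001✓ 11010✓ 11011✓ 11111✓
Round 1: -0001✓ -0100 -0111 -1001✓ -1011✓ 0-001✓ 0-100✓ 0-110✓ 001-0✓ 0011- 01-00✓ 01-01✓ 010-1✓ 0100-✓ 011-0✓ 0110-✓ 1-001✓ 1-010✓ 1-011✓ 1-111✓ 10-11✓ 100-1✓ 1001-✓ 11-11✓ 110-1✓ 1101-✓
Round 2: --001 -10-1 0-1-0 01-0- 1--11 1-0-1 1-01-
PIs = {--001, -0100, -0111, -10-1, 0-1-0, 0011-, 01-0-, 1--11, 1-0-1, 1-01-}
Coverage chart:
  m1: --001 ←essential
  m4: -0100,0-1-0
  m6: 0-1-0,0011-
  m7: -0111,0011-
  m8: 01-0- ←essential
  m11: -10-1 ←essential
  m12: 0-1-0,01-0-
  m13: 01-0- ←essential
  m14: 0-1-0 ←essential
  m18: 1-01- ←essential
  m19: 1--11,1-0-1,1-01-
  m23: -0111,1--11
  m25: --001,-10-1,1-0-1
  m27: -10-1,1--11,1-0-1,1-01-
  m31: 1--11 ←essential
Essential: --001, -10-1, 0-1-0, 01-0-, 1--11, 1-01-

YES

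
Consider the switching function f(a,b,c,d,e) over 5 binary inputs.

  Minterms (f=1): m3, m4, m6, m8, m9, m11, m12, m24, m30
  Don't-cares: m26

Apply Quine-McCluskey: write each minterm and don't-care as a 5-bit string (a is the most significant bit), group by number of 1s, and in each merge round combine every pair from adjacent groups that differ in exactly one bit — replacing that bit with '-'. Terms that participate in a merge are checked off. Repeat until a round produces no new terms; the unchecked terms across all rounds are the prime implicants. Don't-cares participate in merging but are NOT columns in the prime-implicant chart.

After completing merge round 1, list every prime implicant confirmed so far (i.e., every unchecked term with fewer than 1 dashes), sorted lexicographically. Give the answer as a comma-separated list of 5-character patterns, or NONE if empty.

[col 0] 00011*, 00100*, 00110*, 01000*, 01001*, 01011*, 01100*, 11000*, 11010*, 11110*
[col 1] -1000, 0-011, 0-100, 001-0, 01-00, 010-1, 0100-, 11-10, 110-0
Prime implicants: -1000, 0-011, 0-100, 001-0, 01-00, 010-1, 0100-, 11-10, 110-0

NONE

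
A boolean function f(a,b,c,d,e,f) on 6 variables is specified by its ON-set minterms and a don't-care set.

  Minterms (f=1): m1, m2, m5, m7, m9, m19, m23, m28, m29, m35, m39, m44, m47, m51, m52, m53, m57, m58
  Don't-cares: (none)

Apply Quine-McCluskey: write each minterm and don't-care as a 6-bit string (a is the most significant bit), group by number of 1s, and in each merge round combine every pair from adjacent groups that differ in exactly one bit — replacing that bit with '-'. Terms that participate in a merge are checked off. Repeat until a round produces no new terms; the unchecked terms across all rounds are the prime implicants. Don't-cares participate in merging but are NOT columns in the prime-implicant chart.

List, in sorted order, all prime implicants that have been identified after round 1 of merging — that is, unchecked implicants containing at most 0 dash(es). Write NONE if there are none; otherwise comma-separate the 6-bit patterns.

Round 0: 000001✓ 000010 000101✓ 000111✓ 001001✓ 010011✓ 010111✓ 011100✓ 011101✓ 100011✓ 100111✓ 101100 101111✓ 110011✓ 110100✓ 110101✓ 111001 111010
Round 1: -00111 -10011 0-0111 00-001 000-01 0001-1 010-11 01110- 1-0011 10-111 100-11 11010-
PIs = {-00111, -10011, 0-0111, 00-001, 000-01, 000010, 0001-1, 010-11, 01110-, 1-0011, 10-111, 100-11, 101100, 11010-, 111001, 111010}

000010, 101100, 111001, 111010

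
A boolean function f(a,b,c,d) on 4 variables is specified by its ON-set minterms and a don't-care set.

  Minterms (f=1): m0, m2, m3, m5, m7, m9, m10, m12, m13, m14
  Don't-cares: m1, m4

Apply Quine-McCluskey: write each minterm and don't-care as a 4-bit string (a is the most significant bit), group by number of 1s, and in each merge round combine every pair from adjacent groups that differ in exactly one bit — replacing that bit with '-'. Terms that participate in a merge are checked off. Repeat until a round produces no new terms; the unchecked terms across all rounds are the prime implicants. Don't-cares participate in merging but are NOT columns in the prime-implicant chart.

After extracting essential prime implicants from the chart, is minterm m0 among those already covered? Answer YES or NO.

NO

size-2^0 implicants → 0000(✓)  0001(✓)  0010(✓)  0011(✓)  0100(✓)  0101(✓)  0111(✓)  1001(✓)  1010(✓)  1100(✓)  1101(✓)  1110(✓)
size-2^1 implicants → -001(✓)  -010  -100(✓)  -101(✓)  0-00(✓)  0-01(✓)  0-11(✓)  00-0(✓)  00-1(✓)  000-(✓)  001-(✓)  01-1(✓)  010-(✓)  1-01(✓)  1-10  11-0  110-(✓)
size-2^2 implicants → --01  -10-  0--1  0-0-  00--
Unchecked terms (primes): --01, -010, -10-, 0--1, 0-0-, 00--, 1-10, 11-0
Minterm coverage:
  m0 ⊆ 0-0-,00--
  m2 ⊆ -010,00--
  m3 ⊆ 0--1,00--
  m5 ⊆ --01,-10-,0--1,0-0-
  m7 ⊆ 0--1 [E]
  m9 ⊆ --01 [E]
  m10 ⊆ -010,1-10
  m12 ⊆ -10-,11-0
  m13 ⊆ --01,-10-
  m14 ⊆ 1-10,11-0
E = {--01, 0--1}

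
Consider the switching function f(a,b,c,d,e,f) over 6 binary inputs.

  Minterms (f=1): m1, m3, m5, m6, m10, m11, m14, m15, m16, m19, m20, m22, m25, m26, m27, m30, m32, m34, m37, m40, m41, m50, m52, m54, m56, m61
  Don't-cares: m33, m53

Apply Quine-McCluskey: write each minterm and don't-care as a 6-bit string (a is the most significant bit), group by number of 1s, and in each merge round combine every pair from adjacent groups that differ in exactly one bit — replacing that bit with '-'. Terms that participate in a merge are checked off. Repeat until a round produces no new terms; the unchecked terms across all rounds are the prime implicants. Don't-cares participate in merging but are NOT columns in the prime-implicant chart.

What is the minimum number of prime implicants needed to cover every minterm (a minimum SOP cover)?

size-2^0 implicants → 000001(✓)  000011(✓)  000101(✓)  000110(✓)  001010(✓)  001011(✓)  001110(✓)  001111(✓)  010000(✓)  010011(✓)  010100(✓)  010110(✓)  011001(✓)  011010(✓)  011011(✓)  011110(✓)  100000(✓)  100001(✓)  100010(✓)  100101(✓)  101000(✓)  101001(✓)  110010(✓)  110100(✓)  110101(✓)  110110(✓)  111000(✓)  111101(✓)
size-2^1 implicants → -00001(✓)  -00101(✓)  -10100(✓)  -10110(✓)  0-0011(✓)  0-0110(✓)  0-1010(✓)  0-1011(✓)  0-1110(✓)  00-011(✓)  00-110(✓)  000-01(✓)  0000-1  001-10(✓)  001-11(✓)  00101-(✓)  00111-(✓)  01-011(✓)  01-110(✓)  010-00  0101-0(✓)  011-10(✓)  0110-1  01101-(✓)  1-0010  1-0101  1-1000  10-000(✓)  10-001(✓)  100-01(✓)  1000-0  10000-(✓)  10100-(✓)  11-101  110-10  1101-0(✓)  11010-
size-2^2 implicants → -00-01  -101-0  0--011  0--110  0-1-10  0-101-  001-1-  10-00-
Unchecked terms (primes): -00-01, -101-0, 0--011, 0--110, 0-1-10, 0-101-, 0000-1, 001-1-, 010-00, 0110-1, 1-0010, 1-0101, 1-1000, 10-00-, 1000-0, 11-101, 110-10, 11010-
Minterm coverage:
  m1 ⊆ -00-01,0000-1
  m3 ⊆ 0--011,0000-1
  m5 ⊆ -00-01 [E]
  m6 ⊆ 0--110 [E]
  m10 ⊆ 0-1-10,0-101-,001-1-
  m11 ⊆ 0--011,0-101-,001-1-
  m14 ⊆ 0--110,0-1-10,001-1-
  m15 ⊆ 001-1- [E]
  m16 ⊆ 010-00 [E]
  m19 ⊆ 0--011 [E]
  m20 ⊆ -101-0,010-00
  m22 ⊆ -101-0,0--110
  m25 ⊆ 0110-1 [E]
  m26 ⊆ 0-1-10,0-101-
  m27 ⊆ 0--011,0-101-,0110-1
  m30 ⊆ 0--110,0-1-10
  m32 ⊆ 10-00-,1000-0
  m34 ⊆ 1-0010,1000-0
  m37 ⊆ -00-01,1-0101
  m40 ⊆ 1-1000,10-00-
  m41 ⊆ 10-00- [E]
  m50 ⊆ 1-0010,110-10
  m52 ⊆ -101-0,11010-
  m54 ⊆ -101-0,110-10
  m56 ⊆ 1-1000 [E]
  m61 ⊆ 11-101 [E]
E = {-00-01, 0--011, 0--110, 001-1-, 010-00, 0110-1, 1-1000, 10-00-, 11-101}
Petrick residual → -101-0, 0-1-10, 1-0010
Cover = b'c'e'f + bc'df' + a'd'ef + a'def' + a'cef' + a'b'ce + a'bc'e'f' + a'bcd'f + ac'd'ef' + acd'e'f' + ab'd'e' + abde'f  |cover|=12

12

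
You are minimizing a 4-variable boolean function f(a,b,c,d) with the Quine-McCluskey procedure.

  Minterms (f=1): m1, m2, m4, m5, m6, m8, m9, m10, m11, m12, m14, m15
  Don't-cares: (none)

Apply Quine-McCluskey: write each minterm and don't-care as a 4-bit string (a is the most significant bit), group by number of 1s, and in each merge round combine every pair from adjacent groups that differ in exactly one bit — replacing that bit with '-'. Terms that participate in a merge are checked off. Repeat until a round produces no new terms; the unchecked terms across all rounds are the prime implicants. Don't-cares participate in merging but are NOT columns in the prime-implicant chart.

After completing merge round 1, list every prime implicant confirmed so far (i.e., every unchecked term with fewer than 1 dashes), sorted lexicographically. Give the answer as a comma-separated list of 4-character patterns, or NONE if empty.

[col 0] 0001*, 0010*, 0100*, 0101*, 0110*, 1000*, 1001*, 1010*, 1011*, 1100*, 1110*, 1111*
[col 1] -001, -010*, -100*, -110*, 0-01, 0-10*, 01-0*, 010-, 1-00*, 1-10*, 1-11*, 10-0*, 10-1*, 100-*, 101-*, 11-0*, 111-*
[col 2] --10, -1-0, 1--0, 1-1-, 10--
Prime implicants: --10, -001, -1-0, 0-01, 010-, 1--0, 1-1-, 10--

NONE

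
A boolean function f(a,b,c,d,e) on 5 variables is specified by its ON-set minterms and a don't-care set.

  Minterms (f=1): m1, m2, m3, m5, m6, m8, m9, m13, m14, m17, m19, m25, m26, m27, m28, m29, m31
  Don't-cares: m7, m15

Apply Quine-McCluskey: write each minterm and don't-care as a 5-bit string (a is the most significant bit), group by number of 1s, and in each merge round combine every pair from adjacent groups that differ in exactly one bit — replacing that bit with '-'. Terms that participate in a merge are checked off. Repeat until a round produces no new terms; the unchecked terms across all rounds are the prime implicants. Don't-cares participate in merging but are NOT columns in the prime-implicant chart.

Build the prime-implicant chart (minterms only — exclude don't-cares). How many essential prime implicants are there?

Round 0: 00001✓ 00010✓ 00011✓ 00101✓ 00110✓ 00111✓ 01000✓ 01001✓ 01101✓ 01110✓ 01111✓ 10001✓ 10011✓ 11001✓ 11010✓ 11011✓ 11100✓ 11101✓ 11111✓
Round 1: -0001✓ -0011✓ -1001✓ -1101✓ -1111✓ 0-001✓ 0-101✓ 0-110✓ 0-111✓ 00-01✓ 00-10✓ 00-11✓ 000-1✓ 0001-✓ 001-1✓ 0011-✓ 01-01✓ 0100- 011-1✓ 0111-✓ 1-001✓ 1-011✓ 100-1✓ 11-01✓ 11-11✓ 110-1✓ 1101- 111-1✓ 1110-
Round 2: --001 -00-1 -1-01 -11-1 0--01 0-1-1 0-11- 00--1 00-1- 1-0-1 11--1
PIs = {--001, -00-1, -1-01, -11-1, 0--01, 0-1-1, 0-11-, 00--1, 00-1-, 0100-, 1-0-1, 11--1, 1101-, 1110-}
Coverage chart:
  m1: --001,-00-1,0--01,00--1
  m2: 00-1- ←essential
  m3: -00-1,00--1,00-1-
  m5: 0--01,0-1-1,00--1
  m6: 0-11-,00-1-
  m8: 0100- ←essential
  m9: --001,-1-01,0--01,0100-
  m13: -1-01,-11-1,0--01,0-1-1
  m14: 0-11- ←essential
  m17: --001,-00-1,1-0-1
  m19: -00-1,1-0-1
  m25: --001,-1-01,1-0-1,11--1
  m26: 1101- ←essential
  m27: 1-0-1,11--1,1101-
  m28: 1110- ←essential
  m29: -1-01,-11-1,11--1,1110-
  m31: -11-1,11--1
Essential: 0-11-, 00-1-, 0100-, 1101-, 1110-

5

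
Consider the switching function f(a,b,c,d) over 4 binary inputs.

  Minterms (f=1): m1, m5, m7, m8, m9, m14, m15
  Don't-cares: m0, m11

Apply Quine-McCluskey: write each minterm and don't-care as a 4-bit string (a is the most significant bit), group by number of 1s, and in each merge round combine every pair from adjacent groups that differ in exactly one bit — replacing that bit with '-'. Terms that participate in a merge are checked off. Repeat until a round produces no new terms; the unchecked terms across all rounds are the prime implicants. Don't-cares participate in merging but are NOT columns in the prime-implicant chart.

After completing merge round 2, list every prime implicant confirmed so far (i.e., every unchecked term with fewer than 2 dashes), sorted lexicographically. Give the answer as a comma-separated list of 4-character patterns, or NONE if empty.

-111, 0-01, 01-1, 1-11, 10-1, 111-

size-2^0 implicants → 0000(✓)  0001(✓)  0101(✓)  0111(✓)  1000(✓)  1001(✓)  1011(✓)  1110(✓)  1111(✓)
size-2^1 implicants → -000(✓)  -001(✓)  -111  0-01  000-(✓)  01-1  1-11  10-1  100-(✓)  111-
size-2^2 implicants → -00-
Unchecked terms (primes): -00-, -111, 0-01, 01-1, 1-11, 10-1, 111-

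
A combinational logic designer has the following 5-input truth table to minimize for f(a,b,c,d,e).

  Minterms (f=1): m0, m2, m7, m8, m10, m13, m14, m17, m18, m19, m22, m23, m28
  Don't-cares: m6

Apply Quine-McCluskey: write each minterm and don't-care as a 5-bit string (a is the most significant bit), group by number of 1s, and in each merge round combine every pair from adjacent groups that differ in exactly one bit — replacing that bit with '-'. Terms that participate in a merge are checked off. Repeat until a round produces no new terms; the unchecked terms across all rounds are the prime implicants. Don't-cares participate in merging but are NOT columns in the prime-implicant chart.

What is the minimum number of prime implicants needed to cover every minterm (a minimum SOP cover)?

7

size-2^0 implicants → 00000(✓)  00010(✓)  00110(✓)  00111(✓)  01000(✓)  01010(✓)  01101  01110(✓)  10001(✓)  10010(✓)  10011(✓)  10110(✓)  10111(✓)  11100
size-2^1 implicants → -0010(✓)  -0110(✓)  -0111(✓)  0-000(✓)  0-010(✓)  0-110(✓)  00-10(✓)  000-0(✓)  0011-(✓)  01-10(✓)  010-0(✓)  10-10(✓)  10-11(✓)  100-1  1001-(✓)  1011-(✓)
size-2^2 implicants → -0-10  -011-  0--10  0-0-0  10-1-
Unchecked terms (primes): -0-10, -011-, 0--10, 0-0-0, 01101, 10-1-, 100-1, 11100
Minterm coverage:
  m0 ⊆ 0-0-0 [E]
  m2 ⊆ -0-10,0--10,0-0-0
  m7 ⊆ -011- [E]
  m8 ⊆ 0-0-0 [E]
  m10 ⊆ 0--10,0-0-0
  m13 ⊆ 01101 [E]
  m14 ⊆ 0--10 [E]
  m17 ⊆ 100-1 [E]
  m18 ⊆ -0-10,10-1-
  m19 ⊆ 10-1-,100-1
  m22 ⊆ -0-10,-011-,10-1-
  m23 ⊆ -011-,10-1-
  m28 ⊆ 11100 [E]
E = {-011-, 0--10, 0-0-0, 01101, 100-1, 11100}
Petrick residual → -0-10
Cover = b'de' + b'cd + a'de' + a'c'e' + a'bcd'e + ab'c'e + abcd'e'  |cover|=7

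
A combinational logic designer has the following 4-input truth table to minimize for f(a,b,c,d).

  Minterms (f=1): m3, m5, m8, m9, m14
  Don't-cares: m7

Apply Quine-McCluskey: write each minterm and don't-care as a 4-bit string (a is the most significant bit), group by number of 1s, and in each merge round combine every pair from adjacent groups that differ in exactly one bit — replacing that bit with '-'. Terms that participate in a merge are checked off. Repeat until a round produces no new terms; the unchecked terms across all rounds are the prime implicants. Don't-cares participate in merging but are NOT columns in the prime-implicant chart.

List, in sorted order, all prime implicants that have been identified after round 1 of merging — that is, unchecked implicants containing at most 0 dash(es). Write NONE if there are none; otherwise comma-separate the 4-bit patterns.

size-2^0 implicants → 0011(✓)  0101(✓)  0111(✓)  1000(✓)  1001(✓)  1110
size-2^1 implicants → 0-11  01-1  100-
Unchecked terms (primes): 0-11, 01-1, 100-, 1110

1110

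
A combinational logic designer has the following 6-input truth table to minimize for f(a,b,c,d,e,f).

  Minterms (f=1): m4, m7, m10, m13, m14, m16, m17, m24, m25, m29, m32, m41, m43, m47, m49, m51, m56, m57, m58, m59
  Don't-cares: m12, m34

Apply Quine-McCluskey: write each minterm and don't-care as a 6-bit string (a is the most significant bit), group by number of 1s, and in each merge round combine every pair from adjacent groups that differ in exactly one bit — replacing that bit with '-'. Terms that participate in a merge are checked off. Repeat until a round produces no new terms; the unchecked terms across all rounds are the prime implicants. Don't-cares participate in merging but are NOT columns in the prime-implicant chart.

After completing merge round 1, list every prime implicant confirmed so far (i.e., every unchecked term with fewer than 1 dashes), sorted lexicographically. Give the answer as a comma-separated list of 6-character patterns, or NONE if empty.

000111

Round 0: 000100✓ 000111 001010✓ 001100✓ 001101✓ 001110✓ 010000✓ 010001✓ 011000✓ 011001✓ 011101✓ 100000✓ 100010✓ 101001✓ 101011✓ 101111✓ 110001✓ 110011✓ 111000✓ 111001✓ 111010✓ 111011✓
Round 1: -10001✓ -11000✓ -11001✓ 0-1101 00-100 001-10 0011-0 00110- 01-000✓ 01-001✓ 01000-✓ 011-01 01100-✓ 1-1001✓ 1-1011✓ 1000-0 101-11 1010-1✓ 11-001✓ 11-011✓ 1100-1✓ 1110-0✓ 1110-1✓ 11100-✓ 11101-✓
Round 2: -1-001 -1100- 01-00- 1-10-1 11-0-1 1110--
PIs = {-1-001, -1100-, 0-1101, 00-100, 000111, 001-10, 0011-0, 00110-, 01-00-, 011-01, 1-10-1, 1000-0, 101-11, 11-0-1, 1110--}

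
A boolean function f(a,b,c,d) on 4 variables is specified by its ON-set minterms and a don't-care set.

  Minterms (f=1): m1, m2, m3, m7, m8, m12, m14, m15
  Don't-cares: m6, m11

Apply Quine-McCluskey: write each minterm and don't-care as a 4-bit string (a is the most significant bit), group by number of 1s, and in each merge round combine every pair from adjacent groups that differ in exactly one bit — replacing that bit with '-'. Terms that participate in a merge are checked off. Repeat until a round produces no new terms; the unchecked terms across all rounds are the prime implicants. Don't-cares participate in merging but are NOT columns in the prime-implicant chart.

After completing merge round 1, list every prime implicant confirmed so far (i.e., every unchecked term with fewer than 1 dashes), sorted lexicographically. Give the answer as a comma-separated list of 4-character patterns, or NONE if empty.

NONE

[col 0] 0001*, 0010*, 0011*, 0110*, 0111*, 1000*, 1011*, 1100*, 1110*, 1111*
[col 1] -011*, -110*, -111*, 0-10*, 0-11*, 00-1, 001-*, 011-*, 1-00, 1-11*, 11-0, 111-*
[col 2] --11, -11-, 0-1-
Prime implicants: --11, -11-, 0-1-, 00-1, 1-00, 11-0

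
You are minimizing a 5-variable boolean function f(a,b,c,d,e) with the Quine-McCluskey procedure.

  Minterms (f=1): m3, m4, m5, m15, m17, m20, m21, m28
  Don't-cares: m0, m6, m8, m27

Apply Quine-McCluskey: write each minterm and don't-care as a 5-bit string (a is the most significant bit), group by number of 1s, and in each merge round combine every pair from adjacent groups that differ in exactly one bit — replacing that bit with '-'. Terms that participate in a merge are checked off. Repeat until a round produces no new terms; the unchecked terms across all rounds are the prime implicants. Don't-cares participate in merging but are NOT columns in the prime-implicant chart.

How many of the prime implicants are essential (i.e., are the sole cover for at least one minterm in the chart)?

Round 0: 00000✓ 00011 00100✓ 00101✓ 00110✓ 01000✓ 01111 10001✓ 10100✓ 10101✓ 11011 11100✓
Round 1: -0100✓ -0101✓ 0-000 00-00 001-0 0010-✓ 1-100 10-01 1010-✓
Round 2: -010-
PIs = {-010-, 0-000, 00-00, 00011, 001-0, 01111, 1-100, 10-01, 11011}
Coverage chart:
  m3: 00011 ←essential
  m4: -010-,00-00,001-0
  m5: -010- ←essential
  m15: 01111 ←essential
  m17: 10-01 ←essential
  m20: -010-,1-100
  m21: -010-,10-01
  m28: 1-100 ←essential
Essential: -010-, 00011, 01111, 1-100, 10-01

5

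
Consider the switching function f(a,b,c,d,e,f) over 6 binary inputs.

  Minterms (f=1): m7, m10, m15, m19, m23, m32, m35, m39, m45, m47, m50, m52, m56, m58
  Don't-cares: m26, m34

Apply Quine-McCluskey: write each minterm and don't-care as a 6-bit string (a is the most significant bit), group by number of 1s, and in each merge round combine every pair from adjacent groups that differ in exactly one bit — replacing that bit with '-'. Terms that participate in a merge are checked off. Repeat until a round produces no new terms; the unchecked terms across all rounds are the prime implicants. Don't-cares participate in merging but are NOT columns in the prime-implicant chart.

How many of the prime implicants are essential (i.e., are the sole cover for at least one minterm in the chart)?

[col 0] 000111*, 001010*, 001111*, 010011*, 010111*, 011010*, 100000*, 100010*, 100011*, 100111*, 101101*, 101111*, 110010*, 110100, 111000*, 111010*
[col 1] -00111*, -01111*, -11010, 0-0111, 0-1010, 00-111*, 010-11, 1-0010, 10-111*, 100-11, 1000-0, 10001-, 1011-1, 11-010, 1110-0
[col 2] -0-111
Prime implicants: -0-111, -11010, 0-0111, 0-1010, 010-11, 1-0010, 100-11, 1000-0, 10001-, 1011-1, 11-010, 110100, 1110-0
PI chart (minterm → PIs covering it):
  7 | -0-111,0-0111
  10 | 0-1010  (sole → essential)
  15 | -0-111  (sole → essential)
  19 | 010-11  (sole → essential)
  23 | 0-0111,010-11
  32 | 1000-0  (sole → essential)
  35 | 100-11,10001-
  39 | -0-111,100-11
  45 | 1011-1  (sole → essential)
  47 | -0-111,1011-1
  50 | 1-0010,11-010
  52 | 110100  (sole → essential)
  56 | 1110-0  (sole → essential)
  58 | -11010,11-010,1110-0
Essential prime implicants: -0-111, 0-1010, 010-11, 1000-0, 1011-1, 110100, 1110-0

7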